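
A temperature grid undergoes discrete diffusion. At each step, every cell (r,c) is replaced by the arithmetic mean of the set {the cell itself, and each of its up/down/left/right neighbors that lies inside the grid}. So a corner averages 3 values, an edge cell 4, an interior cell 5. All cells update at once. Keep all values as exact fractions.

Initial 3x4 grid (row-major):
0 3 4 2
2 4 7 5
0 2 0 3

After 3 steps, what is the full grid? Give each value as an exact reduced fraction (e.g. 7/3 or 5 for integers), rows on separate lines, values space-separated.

Answer: 5041/2160 20251/7200 25831/7200 101/27
4867/2400 5531/2000 9889/3000 52897/14400
1049/540 4169/1800 11003/3600 1403/432

Derivation:
After step 1:
  5/3 11/4 4 11/3
  3/2 18/5 4 17/4
  4/3 3/2 3 8/3
After step 2:
  71/36 721/240 173/48 143/36
  81/40 267/100 377/100 175/48
  13/9 283/120 67/24 119/36
After step 3:
  5041/2160 20251/7200 25831/7200 101/27
  4867/2400 5531/2000 9889/3000 52897/14400
  1049/540 4169/1800 11003/3600 1403/432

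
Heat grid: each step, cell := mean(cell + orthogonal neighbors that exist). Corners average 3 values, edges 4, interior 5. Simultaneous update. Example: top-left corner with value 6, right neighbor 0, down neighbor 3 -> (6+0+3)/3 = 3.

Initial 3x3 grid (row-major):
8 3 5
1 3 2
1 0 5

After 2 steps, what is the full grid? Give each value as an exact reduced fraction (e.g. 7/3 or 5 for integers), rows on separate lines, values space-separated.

Answer: 4 833/240 71/18
583/240 79/25 673/240
37/18 141/80 25/9

Derivation:
After step 1:
  4 19/4 10/3
  13/4 9/5 15/4
  2/3 9/4 7/3
After step 2:
  4 833/240 71/18
  583/240 79/25 673/240
  37/18 141/80 25/9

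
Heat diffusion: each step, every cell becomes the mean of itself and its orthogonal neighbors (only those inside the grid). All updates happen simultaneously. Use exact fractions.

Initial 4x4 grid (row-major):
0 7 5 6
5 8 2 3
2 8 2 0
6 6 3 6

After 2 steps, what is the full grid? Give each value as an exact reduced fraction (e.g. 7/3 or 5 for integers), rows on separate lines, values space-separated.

Answer: 17/4 5 14/3 149/36
19/4 479/100 83/20 85/24
283/60 126/25 96/25 23/8
47/9 149/30 4 10/3

Derivation:
After step 1:
  4 5 5 14/3
  15/4 6 4 11/4
  21/4 26/5 3 11/4
  14/3 23/4 17/4 3
After step 2:
  17/4 5 14/3 149/36
  19/4 479/100 83/20 85/24
  283/60 126/25 96/25 23/8
  47/9 149/30 4 10/3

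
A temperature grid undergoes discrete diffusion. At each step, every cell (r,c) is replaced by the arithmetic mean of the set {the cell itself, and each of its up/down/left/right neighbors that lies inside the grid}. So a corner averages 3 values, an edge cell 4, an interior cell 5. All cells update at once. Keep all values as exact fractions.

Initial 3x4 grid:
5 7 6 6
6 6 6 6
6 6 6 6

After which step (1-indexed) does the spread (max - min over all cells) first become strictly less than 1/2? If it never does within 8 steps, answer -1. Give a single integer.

Step 1: max=25/4, min=23/4, spread=1/2
Step 2: max=489/80, min=71/12, spread=47/240
  -> spread < 1/2 first at step 2
Step 3: max=14609/2400, min=28573/4800, spread=43/320
Step 4: max=130889/21600, min=258143/43200, spread=727/8640
Step 5: max=13064531/2160000, min=103563493/17280000, spread=63517/1152000
Step 6: max=117512711/19440000, min=932663963/155520000, spread=297509/6220800
Step 7: max=3521660087/583200000, min=56028115417/9331200000, spread=12737839/373248000
Step 8: max=105610884179/17496000000, min=3363101018603/559872000000, spread=131578201/4478976000

Answer: 2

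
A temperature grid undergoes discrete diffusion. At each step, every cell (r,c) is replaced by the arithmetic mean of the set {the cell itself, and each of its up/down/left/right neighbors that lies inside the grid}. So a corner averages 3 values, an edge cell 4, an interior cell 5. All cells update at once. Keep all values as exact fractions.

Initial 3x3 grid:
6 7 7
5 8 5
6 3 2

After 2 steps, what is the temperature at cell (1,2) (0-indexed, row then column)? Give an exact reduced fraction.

Answer: 623/120

Derivation:
Step 1: cell (1,2) = 11/2
Step 2: cell (1,2) = 623/120
Full grid after step 2:
  77/12 187/30 113/18
  1351/240 291/50 623/120
  47/9 367/80 163/36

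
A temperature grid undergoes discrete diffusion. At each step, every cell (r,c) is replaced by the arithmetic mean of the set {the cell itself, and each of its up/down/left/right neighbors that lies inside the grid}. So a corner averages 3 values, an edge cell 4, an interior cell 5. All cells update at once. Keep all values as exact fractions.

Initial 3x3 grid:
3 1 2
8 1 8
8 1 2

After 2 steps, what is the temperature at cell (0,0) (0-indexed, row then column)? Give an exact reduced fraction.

Step 1: cell (0,0) = 4
Step 2: cell (0,0) = 43/12
Full grid after step 2:
  43/12 793/240 26/9
  277/60 84/25 863/240
  41/9 121/30 119/36

Answer: 43/12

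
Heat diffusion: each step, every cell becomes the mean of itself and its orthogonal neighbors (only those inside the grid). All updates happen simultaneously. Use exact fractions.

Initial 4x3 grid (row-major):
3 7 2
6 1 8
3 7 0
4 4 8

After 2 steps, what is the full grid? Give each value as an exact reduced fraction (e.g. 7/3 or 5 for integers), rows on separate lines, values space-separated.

Answer: 71/18 401/80 35/9
1163/240 361/100 599/120
179/48 253/50 31/8
173/36 197/48 31/6

Derivation:
After step 1:
  16/3 13/4 17/3
  13/4 29/5 11/4
  5 3 23/4
  11/3 23/4 4
After step 2:
  71/18 401/80 35/9
  1163/240 361/100 599/120
  179/48 253/50 31/8
  173/36 197/48 31/6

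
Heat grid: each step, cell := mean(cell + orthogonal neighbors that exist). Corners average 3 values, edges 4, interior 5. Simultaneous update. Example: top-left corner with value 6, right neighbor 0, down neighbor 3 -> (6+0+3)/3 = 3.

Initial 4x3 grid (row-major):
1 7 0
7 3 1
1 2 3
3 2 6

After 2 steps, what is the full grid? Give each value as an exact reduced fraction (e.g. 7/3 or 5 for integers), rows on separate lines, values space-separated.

After step 1:
  5 11/4 8/3
  3 4 7/4
  13/4 11/5 3
  2 13/4 11/3
After step 2:
  43/12 173/48 43/18
  61/16 137/50 137/48
  209/80 157/50 637/240
  17/6 667/240 119/36

Answer: 43/12 173/48 43/18
61/16 137/50 137/48
209/80 157/50 637/240
17/6 667/240 119/36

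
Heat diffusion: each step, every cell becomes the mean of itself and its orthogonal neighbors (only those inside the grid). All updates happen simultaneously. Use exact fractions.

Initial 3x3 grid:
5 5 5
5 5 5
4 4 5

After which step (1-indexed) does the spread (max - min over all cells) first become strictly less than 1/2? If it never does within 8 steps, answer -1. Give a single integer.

Step 1: max=5, min=13/3, spread=2/3
Step 2: max=5, min=163/36, spread=17/36
  -> spread < 1/2 first at step 2
Step 3: max=889/180, min=9953/2160, spread=143/432
Step 4: max=13237/2700, min=605251/129600, spread=1205/5184
Step 5: max=350459/72000, min=36580697/7776000, spread=10151/62208
Step 6: max=94190791/19440000, min=2207130859/466560000, spread=85517/746496
Step 7: max=11262246329/2332800000, min=132895609073/27993600000, spread=720431/8957952
Step 8: max=28087838137/5832000000, min=7994465805331/1679616000000, spread=6069221/107495424

Answer: 2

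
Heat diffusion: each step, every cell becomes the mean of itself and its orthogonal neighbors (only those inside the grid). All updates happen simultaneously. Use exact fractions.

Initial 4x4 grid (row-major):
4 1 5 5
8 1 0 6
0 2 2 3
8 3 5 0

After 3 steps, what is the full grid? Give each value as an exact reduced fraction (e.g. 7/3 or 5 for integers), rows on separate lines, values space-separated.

After step 1:
  13/3 11/4 11/4 16/3
  13/4 12/5 14/5 7/2
  9/2 8/5 12/5 11/4
  11/3 9/2 5/2 8/3
After step 2:
  31/9 367/120 409/120 139/36
  869/240 64/25 277/100 863/240
  781/240 77/25 241/100 679/240
  38/9 46/15 181/60 95/36
After step 3:
  7289/2160 1403/450 2947/900 7823/2160
  23183/7200 18107/6000 17693/6000 23501/7200
  25519/7200 3449/1200 16927/6000 20653/7200
  7591/2160 12047/3600 10019/3600 6109/2160

Answer: 7289/2160 1403/450 2947/900 7823/2160
23183/7200 18107/6000 17693/6000 23501/7200
25519/7200 3449/1200 16927/6000 20653/7200
7591/2160 12047/3600 10019/3600 6109/2160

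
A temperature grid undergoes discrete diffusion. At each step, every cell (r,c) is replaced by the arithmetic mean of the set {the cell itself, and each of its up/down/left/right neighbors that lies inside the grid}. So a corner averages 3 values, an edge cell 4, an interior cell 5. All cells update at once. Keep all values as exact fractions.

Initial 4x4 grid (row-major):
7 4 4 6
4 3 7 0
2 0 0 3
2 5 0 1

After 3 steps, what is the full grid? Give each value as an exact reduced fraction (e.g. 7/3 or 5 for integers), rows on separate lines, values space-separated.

Answer: 1019/240 9863/2400 29309/7200 7883/2160
357/100 6967/2000 18629/6000 2833/900
273/100 4929/2000 13667/6000 1801/900
113/48 4937/2400 12323/7200 721/432

Derivation:
After step 1:
  5 9/2 21/4 10/3
  4 18/5 14/5 4
  2 2 2 1
  3 7/4 3/2 4/3
After step 2:
  9/2 367/80 953/240 151/36
  73/20 169/50 353/100 167/60
  11/4 227/100 93/50 25/12
  9/4 33/16 79/48 23/18
After step 3:
  1019/240 9863/2400 29309/7200 7883/2160
  357/100 6967/2000 18629/6000 2833/900
  273/100 4929/2000 13667/6000 1801/900
  113/48 4937/2400 12323/7200 721/432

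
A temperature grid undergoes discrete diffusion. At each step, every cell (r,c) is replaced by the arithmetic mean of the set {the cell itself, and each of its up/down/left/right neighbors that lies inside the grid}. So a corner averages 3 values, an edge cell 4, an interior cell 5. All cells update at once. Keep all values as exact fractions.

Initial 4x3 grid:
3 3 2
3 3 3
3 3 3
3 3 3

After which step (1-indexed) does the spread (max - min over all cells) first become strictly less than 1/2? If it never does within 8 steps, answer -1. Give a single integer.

Step 1: max=3, min=8/3, spread=1/3
  -> spread < 1/2 first at step 1
Step 2: max=3, min=49/18, spread=5/18
Step 3: max=3, min=607/216, spread=41/216
Step 4: max=3, min=73543/25920, spread=4217/25920
Step 5: max=21521/7200, min=4456451/1555200, spread=38417/311040
Step 6: max=429403/144000, min=268735789/93312000, spread=1903471/18662400
Step 7: max=12844241/4320000, min=16195170911/5598720000, spread=18038617/223948800
Step 8: max=1153473241/388800000, min=974501417149/335923200000, spread=883978523/13436928000

Answer: 1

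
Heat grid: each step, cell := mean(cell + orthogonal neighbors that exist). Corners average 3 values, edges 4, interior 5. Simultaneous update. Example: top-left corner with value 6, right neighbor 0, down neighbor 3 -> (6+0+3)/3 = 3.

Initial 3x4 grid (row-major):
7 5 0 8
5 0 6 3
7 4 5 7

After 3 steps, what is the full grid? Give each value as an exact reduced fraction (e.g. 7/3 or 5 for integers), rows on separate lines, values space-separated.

After step 1:
  17/3 3 19/4 11/3
  19/4 4 14/5 6
  16/3 4 11/2 5
After step 2:
  161/36 209/48 853/240 173/36
  79/16 371/100 461/100 131/30
  169/36 113/24 173/40 11/2
After step 3:
  991/216 28963/7200 31183/7200 9163/2160
  21377/4800 558/125 24679/6000 8677/1800
  2065/432 7847/1800 5743/1200 1703/360

Answer: 991/216 28963/7200 31183/7200 9163/2160
21377/4800 558/125 24679/6000 8677/1800
2065/432 7847/1800 5743/1200 1703/360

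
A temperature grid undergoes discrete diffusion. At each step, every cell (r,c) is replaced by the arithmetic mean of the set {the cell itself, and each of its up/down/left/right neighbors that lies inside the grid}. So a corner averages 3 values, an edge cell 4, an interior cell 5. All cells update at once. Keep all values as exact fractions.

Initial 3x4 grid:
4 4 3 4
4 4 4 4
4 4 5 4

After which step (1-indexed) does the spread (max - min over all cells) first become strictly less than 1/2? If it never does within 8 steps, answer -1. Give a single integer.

Answer: 2

Derivation:
Step 1: max=13/3, min=11/3, spread=2/3
Step 2: max=101/24, min=91/24, spread=5/12
  -> spread < 1/2 first at step 2
Step 3: max=893/216, min=835/216, spread=29/108
Step 4: max=221/54, min=211/54, spread=5/27
Step 5: max=10535/2592, min=10201/2592, spread=167/1296
Step 6: max=31457/7776, min=30751/7776, spread=353/3888
Step 7: max=752491/186624, min=740501/186624, spread=5995/93312
Step 8: max=4504535/1119744, min=4453417/1119744, spread=25559/559872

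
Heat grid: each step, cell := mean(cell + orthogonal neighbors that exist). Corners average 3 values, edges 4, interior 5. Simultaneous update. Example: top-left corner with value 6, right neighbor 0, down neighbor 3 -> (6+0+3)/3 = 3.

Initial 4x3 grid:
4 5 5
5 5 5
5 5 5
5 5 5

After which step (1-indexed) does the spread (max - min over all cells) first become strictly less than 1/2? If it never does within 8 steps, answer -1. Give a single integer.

Answer: 1

Derivation:
Step 1: max=5, min=14/3, spread=1/3
  -> spread < 1/2 first at step 1
Step 2: max=5, min=85/18, spread=5/18
Step 3: max=5, min=1039/216, spread=41/216
Step 4: max=5, min=125383/25920, spread=4217/25920
Step 5: max=35921/7200, min=7566851/1555200, spread=38417/311040
Step 6: max=717403/144000, min=455359789/93312000, spread=1903471/18662400
Step 7: max=21484241/4320000, min=27392610911/5598720000, spread=18038617/223948800
Step 8: max=1931073241/388800000, min=1646347817149/335923200000, spread=883978523/13436928000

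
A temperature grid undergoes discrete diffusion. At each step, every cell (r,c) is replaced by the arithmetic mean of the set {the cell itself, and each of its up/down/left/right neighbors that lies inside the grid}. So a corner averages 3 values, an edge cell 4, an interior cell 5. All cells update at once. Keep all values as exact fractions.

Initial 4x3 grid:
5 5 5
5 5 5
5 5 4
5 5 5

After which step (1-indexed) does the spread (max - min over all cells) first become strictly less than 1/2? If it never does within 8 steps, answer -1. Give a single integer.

Step 1: max=5, min=14/3, spread=1/3
  -> spread < 1/2 first at step 1
Step 2: max=5, min=569/120, spread=31/120
Step 3: max=5, min=5189/1080, spread=211/1080
Step 4: max=8953/1800, min=523103/108000, spread=14077/108000
Step 5: max=536317/108000, min=4719593/972000, spread=5363/48600
Step 6: max=297131/60000, min=142059191/29160000, spread=93859/1166400
Step 7: max=480663533/97200000, min=8537725519/1749600000, spread=4568723/69984000
Step 8: max=14398381111/2916000000, min=513099564371/104976000000, spread=8387449/167961600

Answer: 1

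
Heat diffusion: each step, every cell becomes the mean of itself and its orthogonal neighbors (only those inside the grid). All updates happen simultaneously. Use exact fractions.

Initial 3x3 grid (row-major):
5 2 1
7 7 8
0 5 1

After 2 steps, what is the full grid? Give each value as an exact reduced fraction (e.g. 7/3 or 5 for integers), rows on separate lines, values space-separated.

After step 1:
  14/3 15/4 11/3
  19/4 29/5 17/4
  4 13/4 14/3
After step 2:
  79/18 1073/240 35/9
  1153/240 109/25 1103/240
  4 1063/240 73/18

Answer: 79/18 1073/240 35/9
1153/240 109/25 1103/240
4 1063/240 73/18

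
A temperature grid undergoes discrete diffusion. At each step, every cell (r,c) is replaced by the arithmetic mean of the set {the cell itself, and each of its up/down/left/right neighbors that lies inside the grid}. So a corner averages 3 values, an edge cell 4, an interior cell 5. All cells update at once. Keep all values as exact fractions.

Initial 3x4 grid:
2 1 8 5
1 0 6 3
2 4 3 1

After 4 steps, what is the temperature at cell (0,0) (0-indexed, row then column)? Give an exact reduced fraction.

Answer: 304213/129600

Derivation:
Step 1: cell (0,0) = 4/3
Step 2: cell (0,0) = 16/9
Step 3: cell (0,0) = 583/270
Step 4: cell (0,0) = 304213/129600
Full grid after step 4:
  304213/129600 627983/216000 783443/216000 519823/129600
  1949887/864000 979853/360000 1231103/360000 3235477/864000
  288613/129600 567983/216000 675443/216000 447823/129600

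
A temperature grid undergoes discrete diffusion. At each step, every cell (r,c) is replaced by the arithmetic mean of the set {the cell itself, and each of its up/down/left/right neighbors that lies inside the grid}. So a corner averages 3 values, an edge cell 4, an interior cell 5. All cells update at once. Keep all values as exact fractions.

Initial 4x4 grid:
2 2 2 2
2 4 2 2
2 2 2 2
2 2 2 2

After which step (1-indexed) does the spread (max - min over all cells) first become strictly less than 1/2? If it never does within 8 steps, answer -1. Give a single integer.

Step 1: max=5/2, min=2, spread=1/2
Step 2: max=61/25, min=2, spread=11/25
  -> spread < 1/2 first at step 2
Step 3: max=2767/1200, min=2, spread=367/1200
Step 4: max=12371/5400, min=613/300, spread=1337/5400
Step 5: max=365669/162000, min=18469/9000, spread=33227/162000
Step 6: max=10934327/4860000, min=112049/54000, spread=849917/4860000
Step 7: max=325314347/145800000, min=1688533/810000, spread=21378407/145800000
Step 8: max=9714462371/4374000000, min=509688343/243000000, spread=540072197/4374000000

Answer: 2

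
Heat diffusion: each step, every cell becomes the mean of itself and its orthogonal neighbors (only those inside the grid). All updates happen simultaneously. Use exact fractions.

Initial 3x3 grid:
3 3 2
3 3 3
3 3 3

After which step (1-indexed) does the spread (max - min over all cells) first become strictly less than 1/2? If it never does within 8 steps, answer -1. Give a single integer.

Answer: 1

Derivation:
Step 1: max=3, min=8/3, spread=1/3
  -> spread < 1/2 first at step 1
Step 2: max=3, min=49/18, spread=5/18
Step 3: max=3, min=607/216, spread=41/216
Step 4: max=1069/360, min=36749/12960, spread=347/2592
Step 5: max=10643/3600, min=2225863/777600, spread=2921/31104
Step 6: max=1270517/432000, min=134139461/46656000, spread=24611/373248
Step 7: max=28503259/9720000, min=8079357967/2799360000, spread=207329/4478976
Step 8: max=1516398401/518400000, min=485854847549/167961600000, spread=1746635/53747712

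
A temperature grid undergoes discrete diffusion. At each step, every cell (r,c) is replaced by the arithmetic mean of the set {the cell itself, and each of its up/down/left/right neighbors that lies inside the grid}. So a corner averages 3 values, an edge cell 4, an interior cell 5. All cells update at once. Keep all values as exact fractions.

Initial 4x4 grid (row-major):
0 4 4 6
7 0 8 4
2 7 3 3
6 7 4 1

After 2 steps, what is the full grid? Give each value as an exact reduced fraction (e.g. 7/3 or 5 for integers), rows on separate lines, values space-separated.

Answer: 95/36 491/120 479/120 185/36
997/240 341/100 99/20 247/60
331/80 51/10 191/50 47/12
11/2 371/80 209/48 55/18

Derivation:
After step 1:
  11/3 2 11/2 14/3
  9/4 26/5 19/5 21/4
  11/2 19/5 5 11/4
  5 6 15/4 8/3
After step 2:
  95/36 491/120 479/120 185/36
  997/240 341/100 99/20 247/60
  331/80 51/10 191/50 47/12
  11/2 371/80 209/48 55/18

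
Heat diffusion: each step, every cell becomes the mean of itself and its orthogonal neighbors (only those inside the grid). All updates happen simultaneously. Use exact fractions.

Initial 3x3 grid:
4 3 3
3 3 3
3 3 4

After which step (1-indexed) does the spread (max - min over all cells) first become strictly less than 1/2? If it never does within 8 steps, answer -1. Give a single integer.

Answer: 1

Derivation:
Step 1: max=10/3, min=3, spread=1/3
  -> spread < 1/2 first at step 1
Step 2: max=59/18, min=151/48, spread=19/144
Step 3: max=9209/2880, min=227/72, spread=43/960
Step 4: max=41407/12960, min=548503/172800, spread=10771/518400
Step 5: max=33025241/10368000, min=823483/259200, spread=85921/10368000
Step 6: max=148548703/46656000, min=1978323127/622080000, spread=6978739/1866240000
Step 7: max=118789200569/37324800000, min=12367255007/3888000000, spread=317762509/186624000000
Step 8: max=742353062929/233280000000, min=7124844105943/2239488000000, spread=8726490877/11197440000000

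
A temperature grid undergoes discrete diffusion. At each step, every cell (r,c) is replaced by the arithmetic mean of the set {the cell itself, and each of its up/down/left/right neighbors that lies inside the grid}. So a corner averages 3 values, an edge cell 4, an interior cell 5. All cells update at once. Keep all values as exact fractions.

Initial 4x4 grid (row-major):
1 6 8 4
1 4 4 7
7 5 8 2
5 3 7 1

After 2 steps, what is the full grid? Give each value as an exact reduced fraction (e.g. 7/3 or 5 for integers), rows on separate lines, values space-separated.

Answer: 32/9 203/48 1367/240 193/36
173/48 118/25 503/100 1277/240
363/80 241/50 521/100 1037/240
29/6 403/80 1097/240 151/36

Derivation:
After step 1:
  8/3 19/4 11/2 19/3
  13/4 4 31/5 17/4
  9/2 27/5 26/5 9/2
  5 5 19/4 10/3
After step 2:
  32/9 203/48 1367/240 193/36
  173/48 118/25 503/100 1277/240
  363/80 241/50 521/100 1037/240
  29/6 403/80 1097/240 151/36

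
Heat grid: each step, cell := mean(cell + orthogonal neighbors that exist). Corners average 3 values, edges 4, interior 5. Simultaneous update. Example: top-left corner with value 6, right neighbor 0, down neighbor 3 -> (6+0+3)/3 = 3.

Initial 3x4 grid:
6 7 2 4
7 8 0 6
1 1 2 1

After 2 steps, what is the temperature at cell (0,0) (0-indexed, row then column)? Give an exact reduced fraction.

Answer: 215/36

Derivation:
Step 1: cell (0,0) = 20/3
Step 2: cell (0,0) = 215/36
Full grid after step 2:
  215/36 76/15 83/20 10/3
  593/120 449/100 76/25 267/80
  23/6 29/10 53/20 9/4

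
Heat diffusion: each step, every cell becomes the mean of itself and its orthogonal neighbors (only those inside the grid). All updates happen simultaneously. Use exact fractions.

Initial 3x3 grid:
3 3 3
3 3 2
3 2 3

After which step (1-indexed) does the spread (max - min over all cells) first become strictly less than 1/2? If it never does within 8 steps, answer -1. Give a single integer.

Answer: 2

Derivation:
Step 1: max=3, min=7/3, spread=2/3
Step 2: max=3, min=207/80, spread=33/80
  -> spread < 1/2 first at step 2
Step 3: max=259/90, min=2803/1080, spread=61/216
Step 4: max=7739/2700, min=172961/64800, spread=511/2592
Step 5: max=101599/36000, min=10434067/3888000, spread=4309/31104
Step 6: max=13648763/4860000, min=632456249/233280000, spread=36295/373248
Step 7: max=3255064169/1166400000, min=38105229403/13996800000, spread=305773/4478976
Step 8: max=32449424503/11664000000, min=2296109329841/839808000000, spread=2575951/53747712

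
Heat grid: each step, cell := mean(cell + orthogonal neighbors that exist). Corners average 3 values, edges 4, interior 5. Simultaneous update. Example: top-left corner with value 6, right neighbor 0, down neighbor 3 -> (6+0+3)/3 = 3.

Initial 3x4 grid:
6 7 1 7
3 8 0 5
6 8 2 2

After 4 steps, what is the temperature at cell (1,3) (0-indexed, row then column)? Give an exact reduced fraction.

Step 1: cell (1,3) = 7/2
Step 2: cell (1,3) = 421/120
Step 3: cell (1,3) = 25679/7200
Step 4: cell (1,3) = 1618501/432000
Full grid after step 4:
  680743/129600 1042493/216000 921293/216000 31333/8100
  1517759/288000 582911/120000 370627/90000 1618501/432000
  683993/129600 516059/108000 147653/36000 79013/21600

Answer: 1618501/432000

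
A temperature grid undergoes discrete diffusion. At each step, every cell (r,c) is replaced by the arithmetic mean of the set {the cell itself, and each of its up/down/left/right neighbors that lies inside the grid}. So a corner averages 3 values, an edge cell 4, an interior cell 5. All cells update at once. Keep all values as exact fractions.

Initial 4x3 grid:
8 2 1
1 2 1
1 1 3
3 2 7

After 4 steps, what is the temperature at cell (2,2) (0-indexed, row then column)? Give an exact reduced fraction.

Answer: 20127/8000

Derivation:
Step 1: cell (2,2) = 3
Step 2: cell (2,2) = 211/80
Step 3: cell (2,2) = 2023/800
Step 4: cell (2,2) = 20127/8000
Full grid after step 4:
  333659/129600 689257/288000 296509/129600
  260657/108000 284093/120000 491189/216000
  85259/36000 288293/120000 20127/8000
  34771/14400 744277/288000 116963/43200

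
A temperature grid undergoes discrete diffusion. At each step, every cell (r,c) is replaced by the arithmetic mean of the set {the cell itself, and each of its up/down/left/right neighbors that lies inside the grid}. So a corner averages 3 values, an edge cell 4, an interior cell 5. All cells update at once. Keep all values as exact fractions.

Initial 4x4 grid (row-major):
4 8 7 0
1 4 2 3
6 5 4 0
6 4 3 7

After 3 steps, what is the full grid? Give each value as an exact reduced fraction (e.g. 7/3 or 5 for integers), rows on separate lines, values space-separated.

After step 1:
  13/3 23/4 17/4 10/3
  15/4 4 4 5/4
  9/2 23/5 14/5 7/2
  16/3 9/2 9/2 10/3
After step 2:
  83/18 55/12 13/3 53/18
  199/48 221/50 163/50 145/48
  1091/240 102/25 97/25 653/240
  43/9 71/15 227/60 34/9
After step 3:
  1921/432 16153/3600 13609/3600 1483/432
  31901/7200 24587/6000 22697/6000 21503/7200
  31589/7200 25991/6000 21269/6000 24119/7200
  10121/2160 15637/3600 14557/3600 7403/2160

Answer: 1921/432 16153/3600 13609/3600 1483/432
31901/7200 24587/6000 22697/6000 21503/7200
31589/7200 25991/6000 21269/6000 24119/7200
10121/2160 15637/3600 14557/3600 7403/2160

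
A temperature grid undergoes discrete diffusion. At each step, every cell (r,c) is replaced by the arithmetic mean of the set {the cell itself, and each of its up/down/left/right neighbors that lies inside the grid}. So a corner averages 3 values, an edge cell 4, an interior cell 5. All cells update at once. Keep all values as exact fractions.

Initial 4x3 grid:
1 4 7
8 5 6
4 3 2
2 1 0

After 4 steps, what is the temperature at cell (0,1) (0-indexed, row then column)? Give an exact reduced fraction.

Step 1: cell (0,1) = 17/4
Step 2: cell (0,1) = 389/80
Step 3: cell (0,1) = 22303/4800
Step 4: cell (0,1) = 1327517/288000
Full grid after step 4:
  581269/129600 1327517/288000 592469/129600
  902009/216000 496523/120000 896509/216000
  739589/216000 602297/180000 25707/8000
  93871/32400 1145323/432000 28157/10800

Answer: 1327517/288000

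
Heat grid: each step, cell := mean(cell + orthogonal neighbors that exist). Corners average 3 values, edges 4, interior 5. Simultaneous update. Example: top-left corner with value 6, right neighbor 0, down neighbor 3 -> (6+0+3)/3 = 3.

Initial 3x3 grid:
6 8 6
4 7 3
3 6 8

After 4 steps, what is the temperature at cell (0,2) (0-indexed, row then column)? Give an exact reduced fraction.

Step 1: cell (0,2) = 17/3
Step 2: cell (0,2) = 221/36
Step 3: cell (0,2) = 12871/2160
Step 4: cell (0,2) = 771077/129600
Full grid after step 4:
  248159/43200 5034409/864000 771077/129600
  597973/108000 2061983/360000 313049/54000
  176563/32400 199241/36000 185213/32400

Answer: 771077/129600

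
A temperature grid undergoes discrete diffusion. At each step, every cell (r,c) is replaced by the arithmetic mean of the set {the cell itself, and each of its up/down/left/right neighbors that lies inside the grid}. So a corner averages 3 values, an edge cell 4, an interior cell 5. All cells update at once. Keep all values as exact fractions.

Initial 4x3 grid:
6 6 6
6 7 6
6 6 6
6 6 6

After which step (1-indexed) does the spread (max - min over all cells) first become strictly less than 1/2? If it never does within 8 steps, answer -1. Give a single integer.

Answer: 1

Derivation:
Step 1: max=25/4, min=6, spread=1/4
  -> spread < 1/2 first at step 1
Step 2: max=623/100, min=6, spread=23/100
Step 3: max=29611/4800, min=2413/400, spread=131/960
Step 4: max=265751/43200, min=43591/7200, spread=841/8640
Step 5: max=106222051/17280000, min=8733373/1440000, spread=56863/691200
Step 6: max=954654341/155520000, min=78749543/12960000, spread=386393/6220800
Step 7: max=381641723131/62208000000, min=31524358813/5184000000, spread=26795339/497664000
Step 8: max=22878695714129/3732480000000, min=1893326149667/311040000000, spread=254051069/5971968000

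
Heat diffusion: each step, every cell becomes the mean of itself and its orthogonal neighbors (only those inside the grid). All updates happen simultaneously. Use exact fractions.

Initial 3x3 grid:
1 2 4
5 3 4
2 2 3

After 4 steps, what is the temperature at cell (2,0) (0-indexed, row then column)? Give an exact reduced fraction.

Answer: 123073/43200

Derivation:
Step 1: cell (2,0) = 3
Step 2: cell (2,0) = 11/4
Step 3: cell (2,0) = 2059/720
Step 4: cell (2,0) = 123073/43200
Full grid after step 4:
  367619/129600 141511/48000 48893/16200
  2475073/864000 116989/40000 1318099/432000
  123073/43200 141511/48000 16231/5400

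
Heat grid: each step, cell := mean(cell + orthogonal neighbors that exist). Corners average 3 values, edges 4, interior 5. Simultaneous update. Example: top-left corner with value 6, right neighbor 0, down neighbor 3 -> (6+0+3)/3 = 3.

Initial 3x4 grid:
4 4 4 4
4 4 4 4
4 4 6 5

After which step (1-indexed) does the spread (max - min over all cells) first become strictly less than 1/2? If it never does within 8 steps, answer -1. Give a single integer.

Step 1: max=5, min=4, spread=1
Step 2: max=14/3, min=4, spread=2/3
Step 3: max=1649/360, min=4, spread=209/360
Step 4: max=193271/43200, min=3647/900, spread=3643/8640
  -> spread < 1/2 first at step 4
Step 5: max=11465419/2592000, min=440551/108000, spread=178439/518400
Step 6: max=680648981/155520000, min=2961841/720000, spread=1635653/6220800
Step 7: max=40569376279/9331200000, min=804155023/194400000, spread=78797407/373248000
Step 8: max=2420592951461/559872000000, min=24248376941/5832000000, spread=741990121/4478976000

Answer: 4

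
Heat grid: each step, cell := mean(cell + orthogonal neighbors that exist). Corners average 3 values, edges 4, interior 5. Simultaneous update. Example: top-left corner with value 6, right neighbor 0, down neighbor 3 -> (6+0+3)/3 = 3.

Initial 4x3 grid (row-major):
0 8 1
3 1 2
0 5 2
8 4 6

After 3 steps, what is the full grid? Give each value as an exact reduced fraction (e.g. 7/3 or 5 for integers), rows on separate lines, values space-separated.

Answer: 3209/1080 19067/7200 6583/2160
596/225 19061/6000 19597/7200
1449/400 799/250 8719/2400
2753/720 20473/4800 229/60

Derivation:
After step 1:
  11/3 5/2 11/3
  1 19/5 3/2
  4 12/5 15/4
  4 23/4 4
After step 2:
  43/18 409/120 23/9
  187/60 56/25 763/240
  57/20 197/50 233/80
  55/12 323/80 9/2
After step 3:
  3209/1080 19067/7200 6583/2160
  596/225 19061/6000 19597/7200
  1449/400 799/250 8719/2400
  2753/720 20473/4800 229/60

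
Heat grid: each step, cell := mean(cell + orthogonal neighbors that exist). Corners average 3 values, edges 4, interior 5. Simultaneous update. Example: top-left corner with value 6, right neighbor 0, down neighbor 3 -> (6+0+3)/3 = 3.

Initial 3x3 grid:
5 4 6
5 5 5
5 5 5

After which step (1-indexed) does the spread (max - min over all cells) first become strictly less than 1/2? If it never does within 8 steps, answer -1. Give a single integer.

Step 1: max=21/4, min=14/3, spread=7/12
Step 2: max=61/12, min=73/15, spread=13/60
  -> spread < 1/2 first at step 2
Step 3: max=24227/4800, min=658/135, spread=7483/43200
Step 4: max=217057/43200, min=531779/108000, spread=21727/216000
Step 5: max=28802681/5760000, min=4792289/972000, spread=10906147/155520000
Step 6: max=776894713/155520000, min=576999941/116640000, spread=36295/746496
Step 7: max=46523762411/9331200000, min=8663484163/1749600000, spread=305773/8957952
Step 8: max=2789298305617/559872000000, min=2081911420619/419904000000, spread=2575951/107495424

Answer: 2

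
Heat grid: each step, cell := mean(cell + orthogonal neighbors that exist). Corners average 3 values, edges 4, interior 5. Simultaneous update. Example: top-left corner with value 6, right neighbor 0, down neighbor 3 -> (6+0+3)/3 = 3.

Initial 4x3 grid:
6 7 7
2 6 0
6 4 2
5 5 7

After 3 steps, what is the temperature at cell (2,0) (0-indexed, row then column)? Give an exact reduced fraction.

Answer: 33269/7200

Derivation:
Step 1: cell (2,0) = 17/4
Step 2: cell (2,0) = 1151/240
Step 3: cell (2,0) = 33269/7200
Full grid after step 3:
  3601/720 36349/7200 4979/1080
  11723/2400 26797/6000 992/225
  33269/7200 4557/1000 14897/3600
  5293/1080 22231/4800 9661/2160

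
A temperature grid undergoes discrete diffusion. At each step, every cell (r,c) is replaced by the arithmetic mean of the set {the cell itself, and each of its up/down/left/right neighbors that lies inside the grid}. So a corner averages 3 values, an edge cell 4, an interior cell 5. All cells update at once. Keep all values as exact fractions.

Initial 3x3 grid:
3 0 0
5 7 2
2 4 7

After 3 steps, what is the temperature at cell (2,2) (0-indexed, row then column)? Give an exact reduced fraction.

Answer: 1057/270

Derivation:
Step 1: cell (2,2) = 13/3
Step 2: cell (2,2) = 40/9
Step 3: cell (2,2) = 1057/270
Full grid after step 3:
  6511/2160 21161/7200 2843/1080
  53497/14400 20489/6000 1039/300
  8641/2160 1677/400 1057/270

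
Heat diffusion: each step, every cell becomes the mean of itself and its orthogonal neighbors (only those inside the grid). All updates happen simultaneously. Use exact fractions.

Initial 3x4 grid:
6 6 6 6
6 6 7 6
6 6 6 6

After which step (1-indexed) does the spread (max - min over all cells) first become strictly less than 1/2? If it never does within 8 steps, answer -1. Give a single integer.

Answer: 1

Derivation:
Step 1: max=25/4, min=6, spread=1/4
  -> spread < 1/2 first at step 1
Step 2: max=623/100, min=6, spread=23/100
Step 3: max=29611/4800, min=2413/400, spread=131/960
Step 4: max=265751/43200, min=43591/7200, spread=841/8640
Step 5: max=106222051/17280000, min=8733373/1440000, spread=56863/691200
Step 6: max=954654341/155520000, min=78749543/12960000, spread=386393/6220800
Step 7: max=381641723131/62208000000, min=31524358813/5184000000, spread=26795339/497664000
Step 8: max=22878695714129/3732480000000, min=1893326149667/311040000000, spread=254051069/5971968000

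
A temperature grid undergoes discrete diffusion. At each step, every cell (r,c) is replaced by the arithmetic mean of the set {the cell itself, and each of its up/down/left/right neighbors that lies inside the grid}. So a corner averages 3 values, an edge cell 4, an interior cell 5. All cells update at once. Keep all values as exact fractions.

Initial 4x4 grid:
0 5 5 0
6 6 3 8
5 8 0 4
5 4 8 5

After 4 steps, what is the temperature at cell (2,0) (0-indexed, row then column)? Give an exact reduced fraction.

Answer: 213563/43200

Derivation:
Step 1: cell (2,0) = 6
Step 2: cell (2,0) = 1171/240
Step 3: cell (2,0) = 37453/7200
Step 4: cell (2,0) = 213563/43200
Full grid after step 4:
  141143/32400 185879/43200 891323/216000 264671/64800
  202667/43200 405821/90000 792317/180000 458149/108000
  213563/43200 178451/36000 417881/90000 19757/4320
  338053/64800 27151/5400 13313/2700 152483/32400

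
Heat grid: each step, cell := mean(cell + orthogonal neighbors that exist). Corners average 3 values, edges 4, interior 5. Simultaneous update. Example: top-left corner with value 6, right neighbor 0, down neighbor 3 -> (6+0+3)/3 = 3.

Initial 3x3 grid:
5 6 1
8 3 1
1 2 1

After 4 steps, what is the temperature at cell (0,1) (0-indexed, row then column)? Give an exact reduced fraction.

Answer: 210419/57600

Derivation:
Step 1: cell (0,1) = 15/4
Step 2: cell (0,1) = 67/16
Step 3: cell (0,1) = 3517/960
Step 4: cell (0,1) = 210419/57600
Full grid after step 4:
  6521/1620 210419/57600 78871/25920
  24441/6400 76603/24000 79447/28800
  10817/3240 18691/6400 62351/25920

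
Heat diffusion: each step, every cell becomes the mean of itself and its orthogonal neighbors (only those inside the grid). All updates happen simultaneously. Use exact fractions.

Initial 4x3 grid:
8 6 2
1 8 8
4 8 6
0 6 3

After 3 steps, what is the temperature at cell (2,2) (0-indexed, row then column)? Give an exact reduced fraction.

Answer: 4459/800

Derivation:
Step 1: cell (2,2) = 25/4
Step 2: cell (2,2) = 473/80
Step 3: cell (2,2) = 4459/800
Full grid after step 3:
  213/40 10259/1800 12497/2160
  2087/400 33293/6000 42491/7200
  1033/225 7937/1500 4459/800
  9299/2160 67657/14400 211/40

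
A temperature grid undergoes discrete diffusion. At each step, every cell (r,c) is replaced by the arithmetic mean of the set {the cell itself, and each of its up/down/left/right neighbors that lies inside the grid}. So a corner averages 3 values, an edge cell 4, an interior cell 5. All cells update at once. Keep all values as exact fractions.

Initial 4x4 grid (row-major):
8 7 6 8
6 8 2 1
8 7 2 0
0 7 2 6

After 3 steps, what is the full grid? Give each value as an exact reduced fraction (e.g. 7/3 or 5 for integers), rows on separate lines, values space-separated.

Answer: 323/48 2539/400 2063/400 67/15
5183/800 11263/2000 2313/500 4409/1200
883/160 517/100 22603/6000 11639/3600
157/30 2147/480 27373/7200 6481/2160

Derivation:
After step 1:
  7 29/4 23/4 5
  15/2 6 19/5 11/4
  21/4 32/5 13/5 9/4
  5 4 17/4 8/3
After step 2:
  29/4 13/2 109/20 9/2
  103/16 619/100 209/50 69/20
  483/80 97/20 193/50 77/30
  19/4 393/80 811/240 55/18
After step 3:
  323/48 2539/400 2063/400 67/15
  5183/800 11263/2000 2313/500 4409/1200
  883/160 517/100 22603/6000 11639/3600
  157/30 2147/480 27373/7200 6481/2160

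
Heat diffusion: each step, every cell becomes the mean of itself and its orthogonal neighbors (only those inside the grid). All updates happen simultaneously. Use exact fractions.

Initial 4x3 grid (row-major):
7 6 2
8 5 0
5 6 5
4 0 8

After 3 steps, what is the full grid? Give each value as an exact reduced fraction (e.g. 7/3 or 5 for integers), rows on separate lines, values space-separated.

After step 1:
  7 5 8/3
  25/4 5 3
  23/4 21/5 19/4
  3 9/2 13/3
After step 2:
  73/12 59/12 32/9
  6 469/100 185/48
  24/5 121/25 977/240
  53/12 481/120 163/36
After step 3:
  17/3 17321/3600 1775/432
  809/150 29161/6000 29107/7200
  6017/1200 26891/6000 31127/7200
  529/120 32027/7200 9077/2160

Answer: 17/3 17321/3600 1775/432
809/150 29161/6000 29107/7200
6017/1200 26891/6000 31127/7200
529/120 32027/7200 9077/2160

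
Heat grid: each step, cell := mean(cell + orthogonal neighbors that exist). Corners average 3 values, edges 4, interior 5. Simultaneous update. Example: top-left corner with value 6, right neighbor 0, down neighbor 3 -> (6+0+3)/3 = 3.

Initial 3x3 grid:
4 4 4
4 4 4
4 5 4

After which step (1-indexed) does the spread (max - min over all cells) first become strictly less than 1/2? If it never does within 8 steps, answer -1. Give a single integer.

Step 1: max=13/3, min=4, spread=1/3
  -> spread < 1/2 first at step 1
Step 2: max=1027/240, min=4, spread=67/240
Step 3: max=9077/2160, min=807/200, spread=1807/10800
Step 4: max=3613963/864000, min=21961/5400, spread=33401/288000
Step 5: max=32333933/7776000, min=2203391/540000, spread=3025513/38880000
Step 6: max=12906526867/3110400000, min=117955949/28800000, spread=53531/995328
Step 7: max=772528925849/186624000000, min=31895116051/7776000000, spread=450953/11943936
Step 8: max=46298663560603/11197440000000, min=3833488610519/933120000000, spread=3799043/143327232

Answer: 1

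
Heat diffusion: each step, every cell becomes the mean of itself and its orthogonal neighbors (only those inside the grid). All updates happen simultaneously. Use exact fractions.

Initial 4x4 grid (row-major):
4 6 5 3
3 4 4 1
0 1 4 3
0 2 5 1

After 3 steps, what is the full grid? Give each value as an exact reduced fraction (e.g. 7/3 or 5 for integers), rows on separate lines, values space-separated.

After step 1:
  13/3 19/4 9/2 3
  11/4 18/5 18/5 11/4
  1 11/5 17/5 9/4
  2/3 2 3 3
After step 2:
  71/18 1031/240 317/80 41/12
  701/240 169/50 357/100 29/10
  397/240 61/25 289/100 57/20
  11/9 59/30 57/20 11/4
After step 3:
  2009/540 28049/7200 3049/800 2467/720
  21419/7200 2491/750 6681/2000 3821/1200
  14827/7200 14797/6000 73/25 1139/400
  3487/2160 7631/3600 3137/1200 169/60

Answer: 2009/540 28049/7200 3049/800 2467/720
21419/7200 2491/750 6681/2000 3821/1200
14827/7200 14797/6000 73/25 1139/400
3487/2160 7631/3600 3137/1200 169/60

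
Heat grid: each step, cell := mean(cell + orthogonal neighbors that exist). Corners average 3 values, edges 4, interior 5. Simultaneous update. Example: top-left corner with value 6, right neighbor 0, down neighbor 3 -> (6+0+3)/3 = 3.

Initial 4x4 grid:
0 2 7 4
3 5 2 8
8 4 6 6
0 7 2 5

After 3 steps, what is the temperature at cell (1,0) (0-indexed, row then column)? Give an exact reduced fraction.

Answer: 27643/7200

Derivation:
Step 1: cell (1,0) = 4
Step 2: cell (1,0) = 757/240
Step 3: cell (1,0) = 27643/7200
Full grid after step 3:
  1663/540 27613/7200 30893/7200 5623/1080
  27643/7200 2849/750 14839/3000 36053/7200
  9529/2400 2337/500 13657/3000 38261/7200
  9/2 10199/2400 35141/7200 1025/216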